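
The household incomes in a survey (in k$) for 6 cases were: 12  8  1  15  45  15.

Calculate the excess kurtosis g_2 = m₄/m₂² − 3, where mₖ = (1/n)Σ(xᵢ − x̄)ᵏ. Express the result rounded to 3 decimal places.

0.470

x̄ = 16.0000
Σ(xᵢ − x̄)² = 1148.0000 ⇒ m₂ = 191.33333
Σ(xᵢ − x̄)⁴ = 762260.0000 ⇒ m₄ = 127043.33333
m₂² = 36608.44444
g_2 = m₄/m₂² − 3 = 3.47033 − 3 ≈ 0.470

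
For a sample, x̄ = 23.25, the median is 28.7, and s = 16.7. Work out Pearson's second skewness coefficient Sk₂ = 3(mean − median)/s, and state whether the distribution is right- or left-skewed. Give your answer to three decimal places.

Sk₂ = 3(23.25 − 28.7) / 16.7 = 3 × -5.4500 / 16.7
    = -16.3500 / 16.7 ≈ -0.979
Sk₂ < 0 ⇒ mean < median ⇒ left-skewed (negative skew).

-0.979, left-skewed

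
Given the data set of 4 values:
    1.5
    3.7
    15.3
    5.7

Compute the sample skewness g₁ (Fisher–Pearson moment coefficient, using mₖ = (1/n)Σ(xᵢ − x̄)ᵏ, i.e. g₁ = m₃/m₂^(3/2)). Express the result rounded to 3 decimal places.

x̄ = (1.5 + 3.7 + 15.3 + 5.7) / 4 = 6.5500
deviations (xᵢ − x̄): -5.0500, -2.8500, 8.7500, -0.8500
Σ(xᵢ − x̄)² = 110.9100 ⇒ m₂ = 110.9100/4 = 27.72750
Σ(xᵢ − x̄)³ = 517.3710 ⇒ m₃ = 517.3710/4 = 129.34275
m₂^(3/2) = 27.72750^(1.5) = 146.00444
g₁ = m₃ / m₂^(3/2) = 129.34275 / 146.00444 ≈ 0.886

0.886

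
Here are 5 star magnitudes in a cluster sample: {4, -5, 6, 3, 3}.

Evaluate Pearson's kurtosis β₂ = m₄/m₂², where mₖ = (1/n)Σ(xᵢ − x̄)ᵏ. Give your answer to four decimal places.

2.8999

x̄ = 2.2000
Σ(xᵢ − x̄)² = 70.8000 ⇒ m₂ = 14.16000
Σ(xᵢ − x̄)⁴ = 2907.2160 ⇒ m₄ = 581.44320
m₂² = 200.50560
β₂ = m₄/m₂² = 581.44320 / 200.50560 ≈ 2.8999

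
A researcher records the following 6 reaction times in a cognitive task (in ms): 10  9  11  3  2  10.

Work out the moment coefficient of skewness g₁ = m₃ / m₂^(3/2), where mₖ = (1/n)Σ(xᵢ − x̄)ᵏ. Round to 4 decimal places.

-0.6462

x̄ = (10 + 9 + 11 + 3 + 2 + 10) / 6 = 7.5000
deviations (xᵢ − x̄): 2.5000, 1.5000, 3.5000, -4.5000, -5.5000, 2.5000
Σ(xᵢ − x̄)² = 77.5000 ⇒ m₂ = 77.5000/6 = 12.91667
Σ(xᵢ − x̄)³ = -180.0000 ⇒ m₃ = -180.0000/6 = -30.00000
m₂^(3/2) = 12.91667^(1.5) = 46.42220
g₁ = m₃ / m₂^(3/2) = -30.00000 / 46.42220 ≈ -0.6462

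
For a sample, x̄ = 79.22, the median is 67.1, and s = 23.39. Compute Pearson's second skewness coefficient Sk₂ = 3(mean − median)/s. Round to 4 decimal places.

Sk₂ = 3(79.22 − 67.1) / 23.39 = 3 × 12.1200 / 23.39
    = 36.3600 / 23.39 ≈ 1.5545

1.5545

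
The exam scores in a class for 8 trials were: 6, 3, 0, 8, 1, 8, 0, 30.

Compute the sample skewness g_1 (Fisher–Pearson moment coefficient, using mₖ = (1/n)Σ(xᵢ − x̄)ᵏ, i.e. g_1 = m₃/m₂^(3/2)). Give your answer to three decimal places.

1.779

x̄ = (6 + 3 + 0 + 8 + 1 + 8 + 0 + 30) / 8 = 7.0000
deviations (xᵢ − x̄): -1.0000, -4.0000, -7.0000, 1.0000, -6.0000, 1.0000, -7.0000, 23.0000
Σ(xᵢ − x̄)² = 682.0000 ⇒ m₂ = 682.0000/8 = 85.25000
Σ(xᵢ − x̄)³ = 11202.0000 ⇒ m₃ = 11202.0000/8 = 1400.25000
m₂^(3/2) = 85.25000^(1.5) = 787.12115
g_1 = m₃ / m₂^(3/2) = 1400.25000 / 787.12115 ≈ 1.779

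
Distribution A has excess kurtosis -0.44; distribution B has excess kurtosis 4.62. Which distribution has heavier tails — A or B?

Higher excess kurtosis ⇒ heavier tails relative to the normal distribution.
-0.44 vs 4.62: the larger is 4.62, so B has heavier tails. (B is leptokurtic — heavier-than-normal tails; the other is platykurtic.)

B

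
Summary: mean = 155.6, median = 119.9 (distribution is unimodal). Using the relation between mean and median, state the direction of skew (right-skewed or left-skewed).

mean − median = 155.6 − 119.9 = 35.7
mean > median ⇒ the longer tail is on the right ⇒ right-skewed (positively skewed).

right-skewed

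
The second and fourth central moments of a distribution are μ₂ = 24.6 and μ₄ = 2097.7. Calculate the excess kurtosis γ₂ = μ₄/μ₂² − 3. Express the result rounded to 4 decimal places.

μ₂² = 24.6² = 605.16000
μ₄/μ₂² = 2097.7 / 605.16000 = 3.46636
γ₂ = 3.46636 − 3 ≈ 0.4664

0.4664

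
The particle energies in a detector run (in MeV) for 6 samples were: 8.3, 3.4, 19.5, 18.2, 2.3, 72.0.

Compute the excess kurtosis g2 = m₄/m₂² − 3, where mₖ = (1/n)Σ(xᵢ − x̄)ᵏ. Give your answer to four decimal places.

0.6670

x̄ = 20.6167
Σ(xᵢ − x̄)² = 3430.9483 ⇒ m₂ = 571.82472
Σ(xᵢ − x̄)⁴ = 7194374.0309 ⇒ m₄ = 1199062.33848
m₂² = 326983.51294
g2 = m₄/m₂² − 3 = 3.66704 − 3 ≈ 0.6670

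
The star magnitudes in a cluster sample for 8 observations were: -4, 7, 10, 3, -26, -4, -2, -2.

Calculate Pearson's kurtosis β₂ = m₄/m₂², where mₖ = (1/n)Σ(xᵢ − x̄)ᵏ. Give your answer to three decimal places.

4.016

x̄ = -2.2500
Σ(xᵢ − x̄)² = 833.5000 ⇒ m₂ = 104.18750
Σ(xᵢ − x̄)⁴ = 348784.6563 ⇒ m₄ = 43598.08203
m₂² = 10855.03516
β₂ = m₄/m₂² = 43598.08203 / 10855.03516 ≈ 4.016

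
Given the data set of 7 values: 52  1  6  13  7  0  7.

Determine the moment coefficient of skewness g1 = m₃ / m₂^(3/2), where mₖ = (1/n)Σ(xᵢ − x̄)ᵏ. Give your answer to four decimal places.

x̄ = (52 + 1 + 6 + 13 + 7 + 0 + 7) / 7 = 12.2857
deviations (xᵢ − x̄): 39.7143, -11.2857, -6.2857, 0.7143, -5.2857, -12.2857, -5.2857
Σ(xᵢ − x̄)² = 1951.4286 ⇒ m₂ = 1951.4286/7 = 278.77551
Σ(xᵢ − x̄)³ = 58803.1837 ⇒ m₃ = 58803.1837/7 = 8400.45481
m₂^(3/2) = 278.77551^(1.5) = 4654.59532
g1 = m₃ / m₂^(3/2) = 8400.45481 / 4654.59532 ≈ 1.8048

1.8048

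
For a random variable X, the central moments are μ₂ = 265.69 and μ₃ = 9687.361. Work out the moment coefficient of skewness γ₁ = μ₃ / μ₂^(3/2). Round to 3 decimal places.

2.237

σ = √μ₂ = √265.69 = 16.30000
σ³ = μ₂^(3/2) = 4330.74700
γ₁ = μ₃/σ³ = 9687.361 / 4330.74700 ≈ 2.237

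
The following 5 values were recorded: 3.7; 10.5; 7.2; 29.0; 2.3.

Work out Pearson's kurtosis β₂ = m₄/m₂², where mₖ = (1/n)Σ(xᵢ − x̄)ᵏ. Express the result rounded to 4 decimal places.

2.8258

x̄ = 10.5400
Σ(xᵢ − x̄)² = 466.6120 ⇒ m₂ = 93.32240
Σ(xᵢ − x̄)⁴ = 123048.7072 ⇒ m₄ = 24609.74145
m₂² = 8709.07034
β₂ = m₄/m₂² = 24609.74145 / 8709.07034 ≈ 2.8258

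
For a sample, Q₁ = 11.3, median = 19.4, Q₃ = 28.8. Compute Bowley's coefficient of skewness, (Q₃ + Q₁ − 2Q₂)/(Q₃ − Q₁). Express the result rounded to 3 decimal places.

0.074

numerator: Q₃ + Q₁ − 2Q₂ = 28.8 + 11.3 − 2×19.4 = 1.3000
denominator: Q₃ − Q₁ = 28.8 − 11.3 = 17.5000
Bowley skewness = 1.3000 / 17.5000 ≈ 0.074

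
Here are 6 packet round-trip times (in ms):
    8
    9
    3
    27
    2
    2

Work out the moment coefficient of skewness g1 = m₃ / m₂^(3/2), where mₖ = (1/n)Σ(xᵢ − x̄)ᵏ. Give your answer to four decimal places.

1.4058

x̄ = (8 + 9 + 3 + 27 + 2 + 2) / 6 = 8.5000
deviations (xᵢ − x̄): -0.5000, 0.5000, -5.5000, 18.5000, -6.5000, -6.5000
Σ(xᵢ − x̄)² = 457.5000 ⇒ m₂ = 457.5000/6 = 76.25000
Σ(xᵢ − x̄)³ = 5616.0000 ⇒ m₃ = 5616.0000/6 = 936.00000
m₂^(3/2) = 76.25000^(1.5) = 665.82450
g1 = m₃ / m₂^(3/2) = 936.00000 / 665.82450 ≈ 1.4058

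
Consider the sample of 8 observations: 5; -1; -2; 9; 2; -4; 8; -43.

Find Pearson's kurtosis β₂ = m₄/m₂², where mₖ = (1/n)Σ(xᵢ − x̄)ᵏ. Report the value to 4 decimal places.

x̄ = -3.2500
Σ(xᵢ − x̄)² = 1959.5000 ⇒ m₂ = 244.93750
Σ(xᵢ − x̄)⁴ = 2540554.9063 ⇒ m₄ = 317569.36328
m₂² = 59994.37891
β₂ = m₄/m₂² = 317569.36328 / 59994.37891 ≈ 5.2933

5.2933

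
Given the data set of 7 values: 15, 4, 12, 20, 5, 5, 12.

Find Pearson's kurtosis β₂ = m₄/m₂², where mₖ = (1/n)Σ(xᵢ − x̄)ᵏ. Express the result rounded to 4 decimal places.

1.8145

x̄ = 10.4286
Σ(xᵢ − x̄)² = 217.7143 ⇒ m₂ = 31.10204
Σ(xᵢ − x̄)⁴ = 12286.4956 ⇒ m₄ = 1755.21366
m₂² = 967.33694
β₂ = m₄/m₂² = 1755.21366 / 967.33694 ≈ 1.8145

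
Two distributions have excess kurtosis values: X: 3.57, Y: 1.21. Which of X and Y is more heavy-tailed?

X

Higher excess kurtosis ⇒ heavier tails relative to the normal distribution.
3.57 vs 1.21: the larger is 3.57, so X has heavier tails.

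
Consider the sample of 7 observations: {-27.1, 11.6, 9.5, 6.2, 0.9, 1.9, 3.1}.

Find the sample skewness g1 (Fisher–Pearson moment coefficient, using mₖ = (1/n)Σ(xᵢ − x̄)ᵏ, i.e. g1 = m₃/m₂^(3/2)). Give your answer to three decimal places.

-1.645

x̄ = (-27.1 + 11.6 + 9.5 + 6.2 + 0.9 + 1.9 + 3.1) / 7 = 0.8714
deviations (xᵢ − x̄): -27.9714, 10.7286, 8.6286, 5.3286, 0.0286, 1.0286, 2.2286
Σ(xᵢ − x̄)² = 1006.3743 ⇒ m₂ = 1006.3743/7 = 143.76776
Σ(xᵢ − x̄)³ = -19844.1152 ⇒ m₃ = -19844.1152/7 = -2834.87360
m₂^(3/2) = 143.76776^(1.5) = 1723.82128
g1 = m₃ / m₂^(3/2) = -2834.87360 / 1723.82128 ≈ -1.645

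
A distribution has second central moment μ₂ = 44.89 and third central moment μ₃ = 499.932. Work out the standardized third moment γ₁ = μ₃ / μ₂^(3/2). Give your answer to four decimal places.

1.6622

σ = √μ₂ = √44.89 = 6.70000
σ³ = μ₂^(3/2) = 300.76300
γ₁ = μ₃/σ³ = 499.932 / 300.76300 ≈ 1.6622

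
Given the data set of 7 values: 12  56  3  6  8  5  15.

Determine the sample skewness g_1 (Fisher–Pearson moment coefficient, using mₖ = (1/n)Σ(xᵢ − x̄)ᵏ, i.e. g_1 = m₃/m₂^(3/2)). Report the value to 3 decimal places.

1.837

x̄ = (12 + 56 + 3 + 6 + 8 + 5 + 15) / 7 = 15.0000
deviations (xᵢ − x̄): -3.0000, 41.0000, -12.0000, -9.0000, -7.0000, -10.0000, 0.0000
Σ(xᵢ − x̄)² = 2064.0000 ⇒ m₂ = 2064.0000/7 = 294.85714
Σ(xᵢ − x̄)³ = 65094.0000 ⇒ m₃ = 65094.0000/7 = 9299.14286
m₂^(3/2) = 294.85714^(1.5) = 5063.11136
g_1 = m₃ / m₂^(3/2) = 9299.14286 / 5063.11136 ≈ 1.837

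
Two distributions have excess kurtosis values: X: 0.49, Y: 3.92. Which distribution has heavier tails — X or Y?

Y

Higher excess kurtosis ⇒ heavier tails relative to the normal distribution.
0.49 vs 3.92: the larger is 3.92, so Y has heavier tails.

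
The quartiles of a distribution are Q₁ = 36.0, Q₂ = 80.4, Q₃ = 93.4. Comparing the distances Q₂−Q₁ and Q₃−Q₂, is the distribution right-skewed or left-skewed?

Q₂ − Q₁ = 44.4;  Q₃ − Q₂ = 13.0
Q₂ − Q₁ > Q₃ − Q₂ ⇒ the lower half is more spread out ⇒ left-skewed.

left-skewed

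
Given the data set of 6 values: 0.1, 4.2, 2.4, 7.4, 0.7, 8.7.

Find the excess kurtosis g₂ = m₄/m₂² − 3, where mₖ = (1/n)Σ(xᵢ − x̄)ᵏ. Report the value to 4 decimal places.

-1.4618

x̄ = 3.9167
Σ(xᵢ − x̄)² = 62.3083 ⇒ m₂ = 10.38472
Σ(xᵢ − x̄)⁴ = 995.2845 ⇒ m₄ = 165.88075
m₂² = 107.84246
g₂ = m₄/m₂² − 3 = 1.53818 − 3 ≈ -1.4618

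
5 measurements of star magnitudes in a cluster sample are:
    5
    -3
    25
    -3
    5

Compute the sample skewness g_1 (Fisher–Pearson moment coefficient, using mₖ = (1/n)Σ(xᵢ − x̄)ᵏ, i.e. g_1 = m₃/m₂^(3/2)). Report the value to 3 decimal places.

1.063

x̄ = (5 - 3 + 25 - 3 + 5) / 5 = 5.8000
deviations (xᵢ − x̄): -0.8000, -8.8000, 19.2000, -8.8000, -0.8000
Σ(xᵢ − x̄)² = 524.8000 ⇒ m₂ = 524.8000/5 = 104.96000
Σ(xᵢ − x̄)³ = 5713.9200 ⇒ m₃ = 5713.9200/5 = 1142.78400
m₂^(3/2) = 104.96000^(1.5) = 1075.31507
g_1 = m₃ / m₂^(3/2) = 1142.78400 / 1075.31507 ≈ 1.063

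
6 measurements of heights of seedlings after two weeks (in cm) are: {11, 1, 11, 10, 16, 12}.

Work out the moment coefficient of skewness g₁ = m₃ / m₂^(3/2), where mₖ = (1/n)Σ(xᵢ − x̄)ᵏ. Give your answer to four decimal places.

-1.0156

x̄ = (11 + 1 + 11 + 10 + 16 + 12) / 6 = 10.1667
deviations (xᵢ − x̄): 0.8333, -9.1667, 0.8333, -0.1667, 5.8333, 1.8333
Σ(xᵢ − x̄)² = 122.8333 ⇒ m₂ = 122.8333/6 = 20.47222
Σ(xᵢ − x̄)³ = -564.4444 ⇒ m₃ = -564.4444/6 = -94.07407
m₂^(3/2) = 20.47222^(1.5) = 92.62911
g₁ = m₃ / m₂^(3/2) = -94.07407 / 92.62911 ≈ -1.0156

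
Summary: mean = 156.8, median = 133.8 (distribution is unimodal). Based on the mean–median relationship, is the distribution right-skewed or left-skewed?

right-skewed

mean − median = 156.8 − 133.8 = 23.0
mean > median ⇒ the longer tail is on the right ⇒ right-skewed (positively skewed).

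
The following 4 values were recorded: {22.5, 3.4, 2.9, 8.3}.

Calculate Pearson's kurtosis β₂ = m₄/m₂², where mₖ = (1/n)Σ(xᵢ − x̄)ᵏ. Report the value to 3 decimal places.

x̄ = 9.2750
Σ(xᵢ − x̄)² = 251.0075 ⇒ m₂ = 62.75188
Σ(xᵢ − x̄)⁴ = 33434.1211 ⇒ m₄ = 8358.53027
m₂² = 3937.79782
β₂ = m₄/m₂² = 8358.53027 / 3937.79782 ≈ 2.123

2.123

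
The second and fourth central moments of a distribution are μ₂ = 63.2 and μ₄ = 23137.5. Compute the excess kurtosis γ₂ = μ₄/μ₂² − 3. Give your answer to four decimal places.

μ₂² = 63.2² = 3994.24000
μ₄/μ₂² = 23137.5 / 3994.24000 = 5.79272
γ₂ = 5.79272 − 3 ≈ 2.7927

2.7927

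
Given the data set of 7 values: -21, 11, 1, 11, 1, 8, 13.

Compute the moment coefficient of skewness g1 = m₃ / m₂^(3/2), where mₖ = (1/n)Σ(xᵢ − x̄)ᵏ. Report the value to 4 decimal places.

x̄ = (-21 + 11 + 1 + 11 + 1 + 8 + 13) / 7 = 3.4286
deviations (xᵢ − x̄): -24.4286, 7.5714, -2.4286, 7.5714, -2.4286, 4.5714, 9.5714
Σ(xᵢ − x̄)² = 835.7143 ⇒ m₂ = 835.7143/7 = 119.38776
Σ(xᵢ − x̄)³ = -12766.0408 ⇒ m₃ = -12766.0408/7 = -1823.72012
m₂^(3/2) = 119.38776^(1.5) = 1304.48677
g1 = m₃ / m₂^(3/2) = -1823.72012 / 1304.48677 ≈ -1.3980

-1.3980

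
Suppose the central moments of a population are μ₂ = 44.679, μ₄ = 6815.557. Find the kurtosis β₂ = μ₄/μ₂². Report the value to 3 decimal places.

3.414

μ₂² = 44.679² = 1996.21304
μ₄/μ₂² = 6815.557 / 1996.21304 = 3.41424
β₂ ≈ 3.414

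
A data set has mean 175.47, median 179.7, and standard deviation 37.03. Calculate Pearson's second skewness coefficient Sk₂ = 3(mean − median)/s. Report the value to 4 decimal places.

-0.3427

Sk₂ = 3(175.47 − 179.7) / 37.03 = 3 × -4.2300 / 37.03
    = -12.6900 / 37.03 ≈ -0.3427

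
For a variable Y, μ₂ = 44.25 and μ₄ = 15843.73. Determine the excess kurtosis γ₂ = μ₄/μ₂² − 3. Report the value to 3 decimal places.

5.092

μ₂² = 44.25² = 1958.06250
μ₄/μ₂² = 15843.73 / 1958.06250 = 8.09153
γ₂ = 8.09153 − 3 ≈ 5.092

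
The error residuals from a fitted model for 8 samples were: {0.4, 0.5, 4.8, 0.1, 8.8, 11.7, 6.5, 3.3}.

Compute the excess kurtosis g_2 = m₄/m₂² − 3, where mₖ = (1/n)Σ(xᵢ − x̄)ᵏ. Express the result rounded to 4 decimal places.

x̄ = 4.5125
Σ(xᵢ − x̄)² = 128.0288 ⇒ m₂ = 16.00359
Σ(xᵢ − x̄)⁴ = 3948.8057 ⇒ m₄ = 493.60071
m₂² = 256.11501
g_2 = m₄/m₂² − 3 = 1.92726 − 3 ≈ -1.0727

-1.0727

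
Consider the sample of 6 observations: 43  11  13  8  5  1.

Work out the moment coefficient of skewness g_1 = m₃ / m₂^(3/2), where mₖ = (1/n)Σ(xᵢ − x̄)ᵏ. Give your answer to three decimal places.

x̄ = (43 + 11 + 13 + 8 + 5 + 1) / 6 = 13.5000
deviations (xᵢ − x̄): 29.5000, -2.5000, -0.5000, -5.5000, -8.5000, -12.5000
Σ(xᵢ − x̄)² = 1135.5000 ⇒ m₂ = 1135.5000/6 = 189.25000
Σ(xᵢ − x̄)³ = 22923.0000 ⇒ m₃ = 22923.0000/6 = 3820.50000
m₂^(3/2) = 189.25000^(1.5) = 2603.47752
g_1 = m₃ / m₂^(3/2) = 3820.50000 / 2603.47752 ≈ 1.467

1.467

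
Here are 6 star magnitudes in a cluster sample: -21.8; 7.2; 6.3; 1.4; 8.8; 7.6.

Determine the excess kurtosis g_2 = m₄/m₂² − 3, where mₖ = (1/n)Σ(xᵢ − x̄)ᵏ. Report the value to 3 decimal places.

x̄ = 1.5833
Σ(xᵢ − x̄)² = 688.8883 ⇒ m₂ = 114.81472
Σ(xᵢ − x̄)⁴ = 304481.6250 ⇒ m₄ = 50746.93750
m₂² = 13182.42044
g_2 = m₄/m₂² − 3 = 3.84959 − 3 ≈ 0.850

0.850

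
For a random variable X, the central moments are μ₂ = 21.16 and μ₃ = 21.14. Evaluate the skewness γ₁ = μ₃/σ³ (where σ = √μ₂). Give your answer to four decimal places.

σ = √μ₂ = √21.16 = 4.60000
σ³ = μ₂^(3/2) = 97.33600
γ₁ = μ₃/σ³ = 21.14 / 97.33600 ≈ 0.2172

0.2172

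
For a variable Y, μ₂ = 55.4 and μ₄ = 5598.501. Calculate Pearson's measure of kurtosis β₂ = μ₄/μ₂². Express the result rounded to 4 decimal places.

μ₂² = 55.4² = 3069.16000
μ₄/μ₂² = 5598.501 / 3069.16000 = 1.82412
β₂ ≈ 1.8241

1.8241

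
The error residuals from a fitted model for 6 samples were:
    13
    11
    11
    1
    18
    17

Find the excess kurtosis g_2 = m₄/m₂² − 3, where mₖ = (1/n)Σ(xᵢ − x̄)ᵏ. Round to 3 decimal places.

-0.201

x̄ = 11.8333
Σ(xᵢ − x̄)² = 184.8333 ⇒ m₂ = 30.80556
Σ(xᵢ − x̄)⁴ = 15935.1528 ⇒ m₄ = 2655.85880
m₂² = 948.98225
g_2 = m₄/m₂² − 3 = 2.79864 − 3 ≈ -0.201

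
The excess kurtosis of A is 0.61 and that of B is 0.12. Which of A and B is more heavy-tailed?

A

Higher excess kurtosis ⇒ heavier tails relative to the normal distribution.
0.61 vs 0.12: the larger is 0.61, so A has heavier tails.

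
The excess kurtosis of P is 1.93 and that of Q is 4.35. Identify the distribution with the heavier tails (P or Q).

Q

Higher excess kurtosis ⇒ heavier tails relative to the normal distribution.
1.93 vs 4.35: the larger is 4.35, so Q has heavier tails.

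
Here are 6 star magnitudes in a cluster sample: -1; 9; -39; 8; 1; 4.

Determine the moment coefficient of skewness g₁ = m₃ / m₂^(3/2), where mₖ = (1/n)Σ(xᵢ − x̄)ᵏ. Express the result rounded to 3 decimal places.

x̄ = (-1 + 9 - 39 + 8 + 1 + 4) / 6 = -3.0000
deviations (xᵢ − x̄): 2.0000, 12.0000, -36.0000, 11.0000, 4.0000, 7.0000
Σ(xᵢ − x̄)² = 1630.0000 ⇒ m₂ = 1630.0000/6 = 271.66667
Σ(xᵢ − x̄)³ = -43182.0000 ⇒ m₃ = -43182.0000/6 = -7197.00000
m₂^(3/2) = 271.66667^(1.5) = 4477.69524
g₁ = m₃ / m₂^(3/2) = -7197.00000 / 4477.69524 ≈ -1.607

-1.607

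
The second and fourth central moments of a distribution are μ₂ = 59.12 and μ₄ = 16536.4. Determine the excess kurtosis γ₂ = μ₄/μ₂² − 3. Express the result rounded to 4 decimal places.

1.7312

μ₂² = 59.12² = 3495.17440
μ₄/μ₂² = 16536.4 / 3495.17440 = 4.73121
γ₂ = 4.73121 − 3 ≈ 1.7312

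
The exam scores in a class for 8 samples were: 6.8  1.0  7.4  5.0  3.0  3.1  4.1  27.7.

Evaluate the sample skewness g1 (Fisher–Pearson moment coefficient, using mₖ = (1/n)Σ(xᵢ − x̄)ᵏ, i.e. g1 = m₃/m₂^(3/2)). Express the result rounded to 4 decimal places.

2.0019

x̄ = (6.8 + 1.0 + 7.4 + 5.0 + 3.0 + 3.1 + 4.1 + 27.7) / 8 = 7.2625
deviations (xᵢ − x̄): -0.4625, -6.2625, 0.1375, -2.2625, -4.2625, -4.1625, -3.1625, 20.4375
Σ(xᵢ − x̄)² = 507.7588 ⇒ m₂ = 507.7588/8 = 63.46984
Σ(xᵢ − x̄)³ = 8098.0863 ⇒ m₃ = 8098.0863/8 = 1012.26079
m₂^(3/2) = 63.46984^(1.5) = 505.65132
g1 = m₃ / m₂^(3/2) = 1012.26079 / 505.65132 ≈ 2.0019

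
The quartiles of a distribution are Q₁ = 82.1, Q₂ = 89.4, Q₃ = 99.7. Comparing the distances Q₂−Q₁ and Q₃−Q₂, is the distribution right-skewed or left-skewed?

right-skewed

Q₂ − Q₁ = 7.3;  Q₃ − Q₂ = 10.3
Q₃ − Q₂ > Q₂ − Q₁ ⇒ the upper half is more spread out ⇒ right-skewed.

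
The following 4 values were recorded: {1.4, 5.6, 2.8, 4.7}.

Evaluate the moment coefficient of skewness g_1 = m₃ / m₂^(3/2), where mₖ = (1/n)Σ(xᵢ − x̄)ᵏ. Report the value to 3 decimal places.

x̄ = (1.4 + 5.6 + 2.8 + 4.7) / 4 = 3.6250
deviations (xᵢ − x̄): -2.2250, 1.9750, -0.8250, 1.0750
Σ(xᵢ − x̄)² = 10.6875 ⇒ m₂ = 10.6875/4 = 2.67188
Σ(xᵢ − x̄)³ = -2.6306 ⇒ m₃ = -2.6306/4 = -0.65766
m₂^(3/2) = 2.67188^(1.5) = 4.36741
g_1 = m₃ / m₂^(3/2) = -0.65766 / 4.36741 ≈ -0.151

-0.151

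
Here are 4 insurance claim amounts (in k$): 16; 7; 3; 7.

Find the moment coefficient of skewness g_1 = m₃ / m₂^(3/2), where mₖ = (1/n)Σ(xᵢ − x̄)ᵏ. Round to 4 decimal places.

0.7331

x̄ = (16 + 7 + 3 + 7) / 4 = 8.2500
deviations (xᵢ − x̄): 7.7500, -1.2500, -5.2500, -1.2500
Σ(xᵢ − x̄)² = 90.7500 ⇒ m₂ = 90.7500/4 = 22.68750
Σ(xᵢ − x̄)³ = 316.8750 ⇒ m₃ = 316.8750/4 = 79.21875
m₂^(3/2) = 22.68750^(1.5) = 108.06373
g_1 = m₃ / m₂^(3/2) = 79.21875 / 108.06373 ≈ 0.7331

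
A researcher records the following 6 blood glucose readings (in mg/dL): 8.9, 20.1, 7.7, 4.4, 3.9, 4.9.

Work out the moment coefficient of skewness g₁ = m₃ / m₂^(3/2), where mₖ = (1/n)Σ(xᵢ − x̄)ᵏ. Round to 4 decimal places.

x̄ = (8.9 + 20.1 + 7.7 + 4.4 + 3.9 + 4.9) / 6 = 8.3167
deviations (xᵢ − x̄): 0.5833, 11.7833, -0.6167, -3.9167, -4.4167, -3.4167
Σ(xᵢ − x̄)² = 186.0883 ⇒ m₂ = 186.0883/6 = 31.01472
Σ(xᵢ − x̄)³ = 1449.9206 ⇒ m₃ = 1449.9206/6 = 241.65343
m₂^(3/2) = 31.01472^(1.5) = 172.72366
g₁ = m₃ / m₂^(3/2) = 241.65343 / 172.72366 ≈ 1.3991

1.3991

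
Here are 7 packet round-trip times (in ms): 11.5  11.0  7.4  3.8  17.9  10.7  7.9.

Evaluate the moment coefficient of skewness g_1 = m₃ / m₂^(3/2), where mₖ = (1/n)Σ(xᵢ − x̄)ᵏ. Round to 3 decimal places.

0.473

x̄ = (11.5 + 11.0 + 7.4 + 3.8 + 17.9 + 10.7 + 7.9) / 7 = 10.0286
deviations (xᵢ − x̄): 1.4714, 0.9714, -2.6286, -6.2286, 7.8714, 0.6714, -2.1286
Σ(xᵢ − x̄)² = 115.7543 ⇒ m₂ = 115.7543/7 = 16.53633
Σ(xᵢ − x̄)³ = 222.6700 ⇒ m₃ = 222.6700/7 = 31.81001
m₂^(3/2) = 16.53633^(1.5) = 67.24478
g_1 = m₃ / m₂^(3/2) = 31.81001 / 67.24478 ≈ 0.473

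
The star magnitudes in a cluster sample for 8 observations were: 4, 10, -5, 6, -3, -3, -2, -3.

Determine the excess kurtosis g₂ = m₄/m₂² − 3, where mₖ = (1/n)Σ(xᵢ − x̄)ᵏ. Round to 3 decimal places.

-0.999

x̄ = 0.5000
Σ(xᵢ − x̄)² = 206.0000 ⇒ m₂ = 25.75000
Σ(xᵢ − x̄)⁴ = 10614.5000 ⇒ m₄ = 1326.81250
m₂² = 663.06250
g₂ = m₄/m₂² − 3 = 2.00104 − 3 ≈ -0.999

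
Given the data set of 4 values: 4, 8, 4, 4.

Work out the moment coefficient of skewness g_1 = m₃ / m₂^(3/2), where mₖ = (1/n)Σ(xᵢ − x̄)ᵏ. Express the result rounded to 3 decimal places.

x̄ = (4 + 8 + 4 + 4) / 4 = 5.0000
deviations (xᵢ − x̄): -1.0000, 3.0000, -1.0000, -1.0000
Σ(xᵢ − x̄)² = 12.0000 ⇒ m₂ = 12.0000/4 = 3.00000
Σ(xᵢ − x̄)³ = 24.0000 ⇒ m₃ = 24.0000/4 = 6.00000
m₂^(3/2) = 3.00000^(1.5) = 5.19615
g_1 = m₃ / m₂^(3/2) = 6.00000 / 5.19615 ≈ 1.155

1.155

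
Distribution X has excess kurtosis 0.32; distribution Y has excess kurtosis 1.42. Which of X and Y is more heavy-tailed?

Y

Higher excess kurtosis ⇒ heavier tails relative to the normal distribution.
0.32 vs 1.42: the larger is 1.42, so Y has heavier tails.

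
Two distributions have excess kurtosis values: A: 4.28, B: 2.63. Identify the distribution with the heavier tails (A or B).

Higher excess kurtosis ⇒ heavier tails relative to the normal distribution.
4.28 vs 2.63: the larger is 4.28, so A has heavier tails.

A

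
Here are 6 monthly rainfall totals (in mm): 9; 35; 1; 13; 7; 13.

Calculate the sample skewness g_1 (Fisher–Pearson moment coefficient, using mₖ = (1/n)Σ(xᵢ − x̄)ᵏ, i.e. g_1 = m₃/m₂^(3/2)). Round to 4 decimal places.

1.1935

x̄ = (9 + 35 + 1 + 13 + 7 + 13) / 6 = 13.0000
deviations (xᵢ − x̄): -4.0000, 22.0000, -12.0000, 0.0000, -6.0000, 0.0000
Σ(xᵢ − x̄)² = 680.0000 ⇒ m₂ = 680.0000/6 = 113.33333
Σ(xᵢ − x̄)³ = 8640.0000 ⇒ m₃ = 8640.0000/6 = 1440.00000
m₂^(3/2) = 113.33333^(1.5) = 1206.52547
g_1 = m₃ / m₂^(3/2) = 1440.00000 / 1206.52547 ≈ 1.1935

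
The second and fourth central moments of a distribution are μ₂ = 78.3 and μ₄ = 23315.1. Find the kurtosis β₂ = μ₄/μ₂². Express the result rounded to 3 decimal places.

μ₂² = 78.3² = 6130.89000
μ₄/μ₂² = 23315.1 / 6130.89000 = 3.80289
β₂ ≈ 3.803

3.803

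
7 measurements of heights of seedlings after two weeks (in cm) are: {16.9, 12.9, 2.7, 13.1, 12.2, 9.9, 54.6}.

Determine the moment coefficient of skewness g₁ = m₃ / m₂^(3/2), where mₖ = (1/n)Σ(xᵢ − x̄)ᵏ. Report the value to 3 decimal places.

x̄ = (16.9 + 12.9 + 2.7 + 13.1 + 12.2 + 9.9 + 54.6) / 7 = 17.4714
deviations (xᵢ − x̄): -0.5714, -4.5714, -14.7714, -4.3714, -5.2714, -7.5714, 37.1286
Σ(xᵢ − x̄)² = 1722.1743 ⇒ m₂ = 1722.1743/7 = 246.02490
Σ(xᵢ − x̄)³ = 47200.0451 ⇒ m₃ = 47200.0451/7 = 6742.86359
m₂^(3/2) = 246.02490^(1.5) = 3858.94502
g₁ = m₃ / m₂^(3/2) = 6742.86359 / 3858.94502 ≈ 1.747

1.747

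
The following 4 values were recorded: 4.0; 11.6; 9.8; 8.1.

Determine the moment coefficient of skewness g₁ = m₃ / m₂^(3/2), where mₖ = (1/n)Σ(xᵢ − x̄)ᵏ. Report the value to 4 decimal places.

x̄ = (4.0 + 11.6 + 9.8 + 8.1) / 4 = 8.3750
deviations (xᵢ − x̄): -4.3750, 3.2250, 1.4250, -0.2750
Σ(xᵢ − x̄)² = 31.6475 ⇒ m₂ = 31.6475/4 = 7.91188
Σ(xᵢ − x̄)³ = -47.3254 ⇒ m₃ = -47.3254/4 = -11.83134
m₂^(3/2) = 7.91188^(1.5) = 22.25457
g₁ = m₃ / m₂^(3/2) = -11.83134 / 22.25457 ≈ -0.5316

-0.5316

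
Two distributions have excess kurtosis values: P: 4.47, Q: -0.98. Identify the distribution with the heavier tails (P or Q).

P

Higher excess kurtosis ⇒ heavier tails relative to the normal distribution.
4.47 vs -0.98: the larger is 4.47, so P has heavier tails. (P is leptokurtic — heavier-than-normal tails; the other is platykurtic.)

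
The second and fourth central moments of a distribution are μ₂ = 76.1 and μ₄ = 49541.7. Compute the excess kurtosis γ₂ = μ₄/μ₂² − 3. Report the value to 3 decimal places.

5.555

μ₂² = 76.1² = 5791.21000
μ₄/μ₂² = 49541.7 / 5791.21000 = 8.55464
γ₂ = 8.55464 − 3 ≈ 5.555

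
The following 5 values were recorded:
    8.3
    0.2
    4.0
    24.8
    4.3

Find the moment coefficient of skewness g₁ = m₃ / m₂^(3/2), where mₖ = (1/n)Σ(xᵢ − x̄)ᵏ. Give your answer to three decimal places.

x̄ = (8.3 + 0.2 + 4.0 + 24.8 + 4.3) / 5 = 8.3200
deviations (xᵢ − x̄): -0.0200, -8.1200, -4.3200, 16.4800, -4.0200
Σ(xᵢ − x̄)² = 372.3480 ⇒ m₂ = 372.3480/5 = 74.46960
Σ(xᵢ − x̄)³ = 3794.8361 ⇒ m₃ = 3794.8361/5 = 758.96722
m₂^(3/2) = 74.46960^(1.5) = 642.64115
g₁ = m₃ / m₂^(3/2) = 758.96722 / 642.64115 ≈ 1.181

1.181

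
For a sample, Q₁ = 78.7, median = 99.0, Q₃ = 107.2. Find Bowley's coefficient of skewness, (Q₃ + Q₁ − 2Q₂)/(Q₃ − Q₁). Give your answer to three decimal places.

-0.425

numerator: Q₃ + Q₁ − 2Q₂ = 107.2 + 78.7 − 2×99.0 = -12.1000
denominator: Q₃ − Q₁ = 107.2 − 78.7 = 28.5000
Bowley skewness = -12.1000 / 28.5000 ≈ -0.425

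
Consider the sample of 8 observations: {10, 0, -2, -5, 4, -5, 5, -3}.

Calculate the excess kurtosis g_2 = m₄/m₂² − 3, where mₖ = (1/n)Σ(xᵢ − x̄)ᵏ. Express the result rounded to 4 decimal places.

-0.8974

x̄ = 0.5000
Σ(xᵢ − x̄)² = 202.0000 ⇒ m₂ = 25.25000
Σ(xᵢ − x̄)⁴ = 10724.5000 ⇒ m₄ = 1340.56250
m₂² = 637.56250
g_2 = m₄/m₂² − 3 = 2.10264 − 3 ≈ -0.8974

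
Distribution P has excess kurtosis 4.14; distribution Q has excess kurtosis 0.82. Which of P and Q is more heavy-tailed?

P

Higher excess kurtosis ⇒ heavier tails relative to the normal distribution.
4.14 vs 0.82: the larger is 4.14, so P has heavier tails.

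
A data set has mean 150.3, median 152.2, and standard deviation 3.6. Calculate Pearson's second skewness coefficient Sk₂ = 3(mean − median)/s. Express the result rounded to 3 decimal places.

Sk₂ = 3(150.3 − 152.2) / 3.6 = 3 × -1.9000 / 3.6
    = -5.7000 / 3.6 ≈ -1.583

-1.583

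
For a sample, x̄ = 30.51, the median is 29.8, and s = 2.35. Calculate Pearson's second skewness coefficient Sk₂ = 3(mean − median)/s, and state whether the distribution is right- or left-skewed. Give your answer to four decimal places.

Sk₂ = 3(30.51 − 29.8) / 2.35 = 3 × 0.7100 / 2.35
    = 2.1300 / 2.35 ≈ 0.9064
Sk₂ > 0 ⇒ mean > median ⇒ right-skewed (positive skew).

0.9064, right-skewed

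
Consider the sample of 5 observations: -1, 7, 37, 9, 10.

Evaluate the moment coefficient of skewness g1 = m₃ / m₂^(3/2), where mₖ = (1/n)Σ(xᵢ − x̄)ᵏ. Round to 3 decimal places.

x̄ = (-1 + 7 + 37 + 9 + 10) / 5 = 12.4000
deviations (xᵢ − x̄): -13.4000, -5.4000, 24.6000, -3.4000, -2.4000
Σ(xᵢ − x̄)² = 831.2000 ⇒ m₂ = 831.2000/5 = 166.24000
Σ(xᵢ − x̄)³ = 12270.2400 ⇒ m₃ = 12270.2400/5 = 2454.04800
m₂^(3/2) = 166.24000^(1.5) = 2143.40034
g1 = m₃ / m₂^(3/2) = 2454.04800 / 2143.40034 ≈ 1.145

1.145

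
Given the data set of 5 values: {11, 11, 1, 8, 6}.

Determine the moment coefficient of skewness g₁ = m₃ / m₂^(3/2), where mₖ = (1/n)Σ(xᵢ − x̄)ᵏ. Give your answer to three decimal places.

-0.666

x̄ = (11 + 11 + 1 + 8 + 6) / 5 = 7.4000
deviations (xᵢ − x̄): 3.6000, 3.6000, -6.4000, 0.6000, -1.4000
Σ(xᵢ − x̄)² = 69.2000 ⇒ m₂ = 69.2000/5 = 13.84000
Σ(xᵢ − x̄)³ = -171.3600 ⇒ m₃ = -171.3600/5 = -34.27200
m₂^(3/2) = 13.84000^(1.5) = 51.48778
g₁ = m₃ / m₂^(3/2) = -34.27200 / 51.48778 ≈ -0.666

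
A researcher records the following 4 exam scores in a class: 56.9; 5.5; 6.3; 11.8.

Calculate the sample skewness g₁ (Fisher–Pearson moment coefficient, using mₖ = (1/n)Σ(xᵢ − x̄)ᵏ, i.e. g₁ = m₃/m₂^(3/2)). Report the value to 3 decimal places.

1.111

x̄ = (56.9 + 5.5 + 6.3 + 11.8) / 4 = 20.1250
deviations (xᵢ − x̄): 36.7750, -14.6250, -13.8250, -8.3250
Σ(xᵢ − x̄)² = 1826.7275 ⇒ m₂ = 1826.7275/4 = 456.68188
Σ(xᵢ − x̄)³ = 43387.0324 ⇒ m₃ = 43387.0324/4 = 10846.75809
m₂^(3/2) = 456.68188^(1.5) = 9759.34483
g₁ = m₃ / m₂^(3/2) = 10846.75809 / 9759.34483 ≈ 1.111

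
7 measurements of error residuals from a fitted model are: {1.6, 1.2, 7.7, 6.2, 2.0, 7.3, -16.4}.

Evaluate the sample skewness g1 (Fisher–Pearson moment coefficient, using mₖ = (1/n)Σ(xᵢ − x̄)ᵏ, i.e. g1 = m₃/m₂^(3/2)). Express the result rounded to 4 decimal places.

-1.5777

x̄ = (1.6 + 1.2 + 7.7 + 6.2 + 2.0 + 7.3 - 16.4) / 7 = 1.3714
deviations (xᵢ − x̄): 0.2286, -0.1714, 6.3286, 4.8286, 0.6286, 5.9286, -17.7714
Σ(xᵢ − x̄)² = 414.8143 ⇒ m₂ = 414.8143/7 = 59.25918
Σ(xᵢ − x̄)³ = -5037.9623 ⇒ m₃ = -5037.9623/7 = -719.70890
m₂^(3/2) = 59.25918^(1.5) = 456.17712
g1 = m₃ / m₂^(3/2) = -719.70890 / 456.17712 ≈ -1.5777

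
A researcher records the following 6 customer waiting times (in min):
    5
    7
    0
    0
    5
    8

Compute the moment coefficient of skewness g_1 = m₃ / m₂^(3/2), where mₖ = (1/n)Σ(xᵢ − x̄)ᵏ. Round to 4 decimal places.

-0.3498

x̄ = (5 + 7 + 0 + 0 + 5 + 8) / 6 = 4.1667
deviations (xᵢ − x̄): 0.8333, 2.8333, -4.1667, -4.1667, 0.8333, 3.8333
Σ(xᵢ − x̄)² = 58.8333 ⇒ m₂ = 58.8333/6 = 9.80556
Σ(xᵢ − x̄)³ = -64.4444 ⇒ m₃ = -64.4444/6 = -10.74074
m₂^(3/2) = 9.80556^(1.5) = 30.70494
g_1 = m₃ / m₂^(3/2) = -10.74074 / 30.70494 ≈ -0.3498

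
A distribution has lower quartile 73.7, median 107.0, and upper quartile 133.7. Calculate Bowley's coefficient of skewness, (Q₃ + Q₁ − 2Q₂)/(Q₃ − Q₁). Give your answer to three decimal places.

-0.110

numerator: Q₃ + Q₁ − 2Q₂ = 133.7 + 73.7 − 2×107.0 = -6.6000
denominator: Q₃ − Q₁ = 133.7 − 73.7 = 60.0000
Bowley skewness = -6.6000 / 60.0000 ≈ -0.110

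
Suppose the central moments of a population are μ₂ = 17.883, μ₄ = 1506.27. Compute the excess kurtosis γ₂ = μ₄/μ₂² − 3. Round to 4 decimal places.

1.7100

μ₂² = 17.883² = 319.80169
μ₄/μ₂² = 1506.27 / 319.80169 = 4.71001
γ₂ = 4.71001 − 3 ≈ 1.7100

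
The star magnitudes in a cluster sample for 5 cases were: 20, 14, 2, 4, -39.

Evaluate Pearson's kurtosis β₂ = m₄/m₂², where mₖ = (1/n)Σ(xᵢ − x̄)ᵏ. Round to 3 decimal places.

2.794

x̄ = 0.2000
Σ(xᵢ − x̄)² = 2136.8000 ⇒ m₂ = 427.36000
Σ(xᵢ − x̄)⁴ = 2551444.2560 ⇒ m₄ = 510288.85120
m₂² = 182636.56960
β₂ = m₄/m₂² = 510288.85120 / 182636.56960 ≈ 2.794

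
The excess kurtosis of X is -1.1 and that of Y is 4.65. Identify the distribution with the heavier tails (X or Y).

Y

Higher excess kurtosis ⇒ heavier tails relative to the normal distribution.
-1.1 vs 4.65: the larger is 4.65, so Y has heavier tails. (Y is leptokurtic — heavier-than-normal tails; the other is platykurtic.)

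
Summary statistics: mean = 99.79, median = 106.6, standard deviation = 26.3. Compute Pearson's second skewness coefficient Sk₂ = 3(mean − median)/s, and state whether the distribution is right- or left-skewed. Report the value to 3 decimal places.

Sk₂ = 3(99.79 − 106.6) / 26.3 = 3 × -6.8100 / 26.3
    = -20.4300 / 26.3 ≈ -0.777
Sk₂ < 0 ⇒ mean < median ⇒ left-skewed (negative skew).

-0.777, left-skewed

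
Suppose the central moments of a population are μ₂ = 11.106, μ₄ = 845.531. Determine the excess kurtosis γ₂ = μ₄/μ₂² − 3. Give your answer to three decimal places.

3.855

μ₂² = 11.106² = 123.34324
μ₄/μ₂² = 845.531 / 123.34324 = 6.85511
γ₂ = 6.85511 − 3 ≈ 3.855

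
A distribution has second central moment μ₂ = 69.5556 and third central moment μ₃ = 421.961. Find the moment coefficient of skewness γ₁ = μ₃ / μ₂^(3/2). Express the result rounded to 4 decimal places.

0.7274

σ = √μ₂ = √69.5556 = 8.34000
σ³ = μ₂^(3/2) = 580.09370
γ₁ = μ₃/σ³ = 421.961 / 580.09370 ≈ 0.7274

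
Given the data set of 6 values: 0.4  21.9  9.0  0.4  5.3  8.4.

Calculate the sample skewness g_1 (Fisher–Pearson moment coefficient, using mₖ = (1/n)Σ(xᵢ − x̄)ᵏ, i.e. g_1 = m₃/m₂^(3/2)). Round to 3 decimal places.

0.959

x̄ = (0.4 + 21.9 + 9.0 + 0.4 + 5.3 + 8.4) / 6 = 7.5667
deviations (xᵢ − x̄): -7.1667, 14.3333, 1.4333, -7.1667, -2.2667, 0.8333
Σ(xᵢ − x̄)² = 316.0533 ⇒ m₂ = 316.0533/6 = 52.67556
Σ(xᵢ − x̄)³ = 2200.4056 ⇒ m₃ = 2200.4056/6 = 366.73426
m₂^(3/2) = 52.67556^(1.5) = 382.30827
g_1 = m₃ / m₂^(3/2) = 366.73426 / 382.30827 ≈ 0.959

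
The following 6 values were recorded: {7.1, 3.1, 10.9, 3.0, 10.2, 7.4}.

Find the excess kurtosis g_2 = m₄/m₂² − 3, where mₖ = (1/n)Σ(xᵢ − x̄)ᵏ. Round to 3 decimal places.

x̄ = 6.9500
Σ(xᵢ − x̄)² = 56.8150 ⇒ m₂ = 9.46917
Σ(xᵢ − x̄)⁴ = 818.1904 ⇒ m₄ = 136.36507
m₂² = 89.66512
g_2 = m₄/m₂² − 3 = 1.52083 − 3 ≈ -1.479

-1.479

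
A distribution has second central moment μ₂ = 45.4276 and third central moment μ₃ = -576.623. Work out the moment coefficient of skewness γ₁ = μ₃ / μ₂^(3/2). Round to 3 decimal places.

-1.883

σ = √μ₂ = √45.4276 = 6.74000
σ³ = μ₂^(3/2) = 306.18202
γ₁ = μ₃/σ³ = -576.623 / 306.18202 ≈ -1.883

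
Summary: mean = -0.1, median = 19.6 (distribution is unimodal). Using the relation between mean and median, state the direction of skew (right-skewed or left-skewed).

mean − median = -0.1 − 19.6 = -19.7
mean < median ⇒ the longer tail is on the left ⇒ left-skewed (negatively skewed).

left-skewed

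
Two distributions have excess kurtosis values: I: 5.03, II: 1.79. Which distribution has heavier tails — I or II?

Higher excess kurtosis ⇒ heavier tails relative to the normal distribution.
5.03 vs 1.79: the larger is 5.03, so I has heavier tails.

I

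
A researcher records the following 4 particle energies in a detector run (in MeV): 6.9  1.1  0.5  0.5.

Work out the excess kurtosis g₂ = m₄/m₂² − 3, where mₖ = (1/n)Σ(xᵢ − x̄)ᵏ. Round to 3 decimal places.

-0.690

x̄ = 2.2500
Σ(xᵢ − x̄)² = 29.0700 ⇒ m₂ = 7.26750
Σ(xᵢ − x̄)⁴ = 488.0393 ⇒ m₄ = 122.00983
m₂² = 52.81656
g₂ = m₄/m₂² − 3 = 2.31007 − 3 ≈ -0.690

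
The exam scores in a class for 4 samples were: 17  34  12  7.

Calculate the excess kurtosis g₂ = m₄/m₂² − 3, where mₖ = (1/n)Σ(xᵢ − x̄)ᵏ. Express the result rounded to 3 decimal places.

-0.955

x̄ = 17.5000
Σ(xᵢ − x̄)² = 413.0000 ⇒ m₂ = 103.25000
Σ(xᵢ − x̄)⁴ = 87190.2500 ⇒ m₄ = 21797.56250
m₂² = 10660.56250
g₂ = m₄/m₂² − 3 = 2.04469 − 3 ≈ -0.955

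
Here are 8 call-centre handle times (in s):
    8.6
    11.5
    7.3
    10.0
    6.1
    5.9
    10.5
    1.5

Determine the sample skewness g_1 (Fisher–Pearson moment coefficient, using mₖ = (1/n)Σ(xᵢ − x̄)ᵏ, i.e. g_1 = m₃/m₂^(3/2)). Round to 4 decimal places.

x̄ = (8.6 + 11.5 + 7.3 + 10.0 + 6.1 + 5.9 + 10.5 + 1.5) / 8 = 7.6750
deviations (xᵢ − x̄): 0.9250, 3.8250, -0.3750, 2.3250, -1.5750, -1.7750, 2.8250, -6.1750
Σ(xᵢ − x̄)² = 72.7750 ⇒ m₂ = 72.7750/8 = 9.09687
Σ(xᵢ − x̄)³ = -153.1417 ⇒ m₃ = -153.1417/8 = -19.14272
m₂^(3/2) = 9.09687^(1.5) = 27.43711
g_1 = m₃ / m₂^(3/2) = -19.14272 / 27.43711 ≈ -0.6977

-0.6977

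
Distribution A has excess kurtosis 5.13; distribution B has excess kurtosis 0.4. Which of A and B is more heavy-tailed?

A

Higher excess kurtosis ⇒ heavier tails relative to the normal distribution.
5.13 vs 0.4: the larger is 5.13, so A has heavier tails.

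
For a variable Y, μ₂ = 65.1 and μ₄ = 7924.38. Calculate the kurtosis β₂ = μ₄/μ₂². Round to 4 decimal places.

1.8698

μ₂² = 65.1² = 4238.01000
μ₄/μ₂² = 7924.38 / 4238.01000 = 1.86984
β₂ ≈ 1.8698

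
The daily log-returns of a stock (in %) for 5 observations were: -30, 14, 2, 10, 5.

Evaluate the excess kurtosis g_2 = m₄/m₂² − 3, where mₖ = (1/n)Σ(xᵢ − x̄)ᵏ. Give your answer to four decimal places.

-0.0741

x̄ = 0.2000
Σ(xᵢ − x̄)² = 1224.8000 ⇒ m₂ = 244.96000
Σ(xᵢ − x̄)⁴ = 877849.3760 ⇒ m₄ = 175569.87520
m₂² = 60005.40160
g_2 = m₄/m₂² − 3 = 2.92590 − 3 ≈ -0.0741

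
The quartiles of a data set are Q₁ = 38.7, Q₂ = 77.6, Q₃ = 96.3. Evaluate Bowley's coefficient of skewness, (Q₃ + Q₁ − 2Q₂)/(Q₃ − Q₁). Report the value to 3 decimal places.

-0.351

numerator: Q₃ + Q₁ − 2Q₂ = 96.3 + 38.7 − 2×77.6 = -20.2000
denominator: Q₃ − Q₁ = 96.3 − 38.7 = 57.6000
Bowley skewness = -20.2000 / 57.6000 ≈ -0.351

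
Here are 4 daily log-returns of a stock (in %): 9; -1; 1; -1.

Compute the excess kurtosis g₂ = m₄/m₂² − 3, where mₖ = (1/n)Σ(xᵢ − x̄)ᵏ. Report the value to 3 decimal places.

x̄ = 2.0000
Σ(xᵢ − x̄)² = 68.0000 ⇒ m₂ = 17.00000
Σ(xᵢ − x̄)⁴ = 2564.0000 ⇒ m₄ = 641.00000
m₂² = 289.00000
g₂ = m₄/m₂² − 3 = 2.21799 − 3 ≈ -0.782

-0.782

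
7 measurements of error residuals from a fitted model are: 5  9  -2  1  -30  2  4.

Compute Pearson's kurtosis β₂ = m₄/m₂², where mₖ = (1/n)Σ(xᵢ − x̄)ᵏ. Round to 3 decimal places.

x̄ = -1.5714
Σ(xᵢ − x̄)² = 1013.7143 ⇒ m₂ = 144.81633
Σ(xᵢ − x̄)⁴ = 668684.8630 ⇒ m₄ = 95526.40900
m₂² = 20971.76843
β₂ = m₄/m₂² = 95526.40900 / 20971.76843 ≈ 4.555

4.555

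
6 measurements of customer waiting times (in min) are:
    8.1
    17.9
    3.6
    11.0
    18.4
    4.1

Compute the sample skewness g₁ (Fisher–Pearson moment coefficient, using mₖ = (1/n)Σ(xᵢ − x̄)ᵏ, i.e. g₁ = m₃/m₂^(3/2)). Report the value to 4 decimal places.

0.2252

x̄ = (8.1 + 17.9 + 3.6 + 11.0 + 18.4 + 4.1) / 6 = 10.5167
deviations (xᵢ − x̄): -2.4167, 7.3833, -6.9167, 0.4833, 7.8833, -6.4167
Σ(xᵢ − x̄)² = 211.7483 ⇒ m₂ = 211.7483/6 = 35.29139
Σ(xᵢ − x̄)³ = 283.3236 ⇒ m₃ = 283.3236/6 = 47.22059
m₂^(3/2) = 35.29139^(1.5) = 209.65399
g₁ = m₃ / m₂^(3/2) = 47.22059 / 209.65399 ≈ 0.2252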